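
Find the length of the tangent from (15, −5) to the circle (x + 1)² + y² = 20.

The centre is (−1, 0) and r = 2√5. The square of the distance from P to the centre is 256 + 25 = 281.
By the tangent–radius right angle, tangent length = √(|PO|² − r²) = √261 = 3√29.

3√29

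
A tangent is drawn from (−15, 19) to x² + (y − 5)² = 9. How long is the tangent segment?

With centre O = (0, 5), |OP|² = 421 and r² = 9.
By the tangent–radius right angle, tangent length = √(|PO|² − r²) = √412 = 2√103.

2√103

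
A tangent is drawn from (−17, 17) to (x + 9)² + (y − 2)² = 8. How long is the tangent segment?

With centre O = (−9, 2), |OP|² = 289 and r² = 8.
By the tangent–radius right angle, tangent length = √(|PO|² − r²) = √281.

√281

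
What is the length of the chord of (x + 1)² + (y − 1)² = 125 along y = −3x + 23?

5√10

From the line, y = −3x + 23. Substituting:
10x² − 130x + 360 = 0  ⟹  x² − 13x + 36 = 0
x = 9 or x = 4, giving (9, −4) and (4, 11).
|(9, −4) − (4, 11)| = √((5)² + (−15)²) = 5√10.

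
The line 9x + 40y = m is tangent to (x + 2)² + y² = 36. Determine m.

Tangency holds when the distance from the centre (−2, 0) to the line equals the radius 6:
|9·(−2) + 40·0 − m| / √1681 = 6
|m − (−18)| = 6·41, so m = 228 or m = −264.

m = −264 or m = 228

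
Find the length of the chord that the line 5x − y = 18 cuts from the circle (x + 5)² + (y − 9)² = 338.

6√26

The distance from (−5, 9) to the line is 52/√26, and r² = 338.
Chord = 2√(r² − d²) = 2·√(234) = 6√26.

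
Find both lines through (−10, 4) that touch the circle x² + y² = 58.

3x − 7y = −58 and 7x + 3y = −58

Write the tangent as mx − y + (4 − m·(−10)) = 0 and set its distance from the centre to √58:
(10m − (−4))² = 58(m² + 1)
21m² + 40m − 21 = 0, so m = 3/7 or m = −7/3.
Through (−10, 4) these give 3x − 7y = −58 and 7x + 3y = −58.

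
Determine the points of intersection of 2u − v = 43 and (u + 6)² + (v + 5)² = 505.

Express v = 2u − 43 and substitute into the circle:
5u² − 140u + 975 = 0  ⟹  u² − 28u + 195 = 0
u = 15 or u = 13, giving (15, −13) and (13, −17).

(13, −17) and (15, −13)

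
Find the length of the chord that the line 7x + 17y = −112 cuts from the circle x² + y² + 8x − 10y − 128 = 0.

13√2

Substitute y = (−112 − 7x)/17:
338x² + 5070x − 5408 = 0  ⟹  x² + 15x − 16 = 0
x = 1 or x = −16, giving (1, −7) and (−16, 0).
Chord length = distance between (1, −7) and (−16, 0) = √338 = 13√2.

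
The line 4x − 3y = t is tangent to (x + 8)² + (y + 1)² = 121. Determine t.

t = −84 or t = 26

The line touches the circle iff its distance from (−8, −1) is 11:
|4·(−8) − 3·(−1) − t| / √25 = 11
|t − (−29)| = 11·5, so t = 26 or t = −84.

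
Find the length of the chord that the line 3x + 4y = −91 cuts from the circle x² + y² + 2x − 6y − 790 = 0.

Substitute y = (−91 − 3x)/4:
25x² + 650x − 2175 = 0  ⟹  x² + 26x − 87 = 0
x = 3 or x = −29, giving (3, −25) and (−29, −1).
Chord length = distance between (3, −25) and (−29, −1) = √1600 = 40.

40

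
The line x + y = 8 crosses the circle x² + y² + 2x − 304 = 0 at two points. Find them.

(−8, 16) and (15, −7)

From the line, y = −x + 8. Substituting:
2x² − 14x − 240 = 0  ⟹  x² − 7x − 120 = 0
x = 15 or x = −8, giving (15, −7) and (−8, 16).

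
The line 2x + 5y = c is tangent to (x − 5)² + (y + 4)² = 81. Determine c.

For a tangent, require d(centre, line) = r = 9.
|2·5 + 5·(−4) − c| / √29 = 9
|c − (−10)| = 9√29.

c = −10 ± 9√29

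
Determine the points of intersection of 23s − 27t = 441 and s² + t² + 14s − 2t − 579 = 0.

(−9, −24) and (18, −1)

Express t = (−441 + 23s)/27 and substitute into the circle:
1258s² − 11322s − 203796 = 0  ⟹  s² − 9s − 162 = 0
s = 18 or s = −9, giving (18, −1) and (−9, −24).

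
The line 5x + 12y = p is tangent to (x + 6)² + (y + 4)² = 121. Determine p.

p = −221 or p = 65

The line touches the circle iff its distance from (−6, −4) is 11:
|5·(−6) + 12·(−4) − p| / √169 = 11
|p − (−78)| = 11·13, so p = 65 or p = −221.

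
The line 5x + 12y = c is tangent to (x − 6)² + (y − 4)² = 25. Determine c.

c = 13 or c = 143

The line touches the circle iff its distance from (6, 4) is 5:
|5·6 + 12·4 − c| / √169 = 5
|c − (78)| = 5·13, so c = 143 or c = 13.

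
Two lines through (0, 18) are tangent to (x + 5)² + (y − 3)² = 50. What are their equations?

Write the tangent as mx − y + (18 − m·(0)) = 0 and set its distance from the centre to 5√2:
[m·(−5) − (−15)]² = 50(m² + 1)
m² + 6m − 7 = 0, so m = −7 or m = 1.
Through (0, 18) these give 7x + y = 18 and x − y = −18.

7x + y = 18 and x − y = −18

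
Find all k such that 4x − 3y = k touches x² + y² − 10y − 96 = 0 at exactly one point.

k = −70 or k = 40

For a tangent, require d(centre, line) = r = 11.
|4·0 − 3·5 − k| / √25 = 11
|k − (−15)| = 11·5, so k = 40 or k = −70.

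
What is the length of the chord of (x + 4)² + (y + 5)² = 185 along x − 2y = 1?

12√5

The distance from (−4, −5) to the line is 5/√5, and r² = 185.
Chord = 2√(r² − d²) = 2·√(180) = 12√5.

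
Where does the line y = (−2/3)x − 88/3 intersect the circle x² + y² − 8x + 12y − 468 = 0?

(−14, −20) and (−2, −28)

From the line, y = (−88 − 2x)/3. Substituting:
13x² + 208x + 364 = 0  ⟹  x² + 16x + 28 = 0
x = −2 or x = −14, giving (−2, −28) and (−14, −20).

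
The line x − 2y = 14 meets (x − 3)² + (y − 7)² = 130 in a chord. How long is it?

2√5

Centre (3, 7), r² = 130. Perpendicular distance d from centre to line = |−25| / √5 = 25/√5.
Half the chord is √(r² − d²) = √(5), so the full chord is 2√5.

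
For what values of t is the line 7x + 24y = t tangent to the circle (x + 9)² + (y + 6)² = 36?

The line touches the circle iff its distance from (−9, −6) is 6:
|7·(−9) + 24·(−6) − t| / √625 = 6
|t − (−207)| = 6·25, so t = −57 or t = −357.

t = −357 or t = −57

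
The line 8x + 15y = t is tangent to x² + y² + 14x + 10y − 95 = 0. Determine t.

t = −352 or t = 90

Tangency holds when the distance from the centre (−7, −5) to the line equals the radius 13:
|8·(−7) + 15·(−5) − t| / √289 = 13
|t − (−131)| = 13·17, so t = 90 or t = −352.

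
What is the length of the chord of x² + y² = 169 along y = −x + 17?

Express y = −x + 17 and substitute into the circle:
2x² − 34x + 120 = 0  ⟹  x² − 17x + 60 = 0
x = 12 or x = 5, giving (12, 5) and (5, 12).
|(12, 5) − (5, 12)| = √((7)² + (−7)²) = 7√2.

7√2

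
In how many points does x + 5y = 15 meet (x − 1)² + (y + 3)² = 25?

Centre (1, −3), r² = 25. Distance² from centre to line = (−29)²/26 = 841/26.
Since d² > r², the line lies outside the circle.

0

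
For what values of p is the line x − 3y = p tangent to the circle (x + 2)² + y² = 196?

p = −2 ± 14√10

The line touches the circle iff its distance from (−2, 0) is 14:
|1·(−2) − 3·0 − p| / √10 = 14
|p − (−2)| = 14√10.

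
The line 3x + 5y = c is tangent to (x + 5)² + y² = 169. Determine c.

c = −15 ± 13√34

The line touches the circle iff its distance from (−5, 0) is 13:
|3·(−5) + 5·0 − c| / √34 = 13
|c − (−15)| = 13√34.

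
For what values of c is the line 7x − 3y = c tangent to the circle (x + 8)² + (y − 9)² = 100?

Tangency holds when the distance from the centre (−8, 9) to the line equals the radius 10:
|7·(−8) − 3·9 − c| / √58 = 10
|c − (−83)| = 10√58.

c = −83 ± 10√58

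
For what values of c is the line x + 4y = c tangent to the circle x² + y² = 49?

Tangency holds when the distance from the centre (0, 0) to the line equals the radius 7:
|1·0 + 4·0 − c| / √17 = 7
|c| = 7√17.

c = ±7√17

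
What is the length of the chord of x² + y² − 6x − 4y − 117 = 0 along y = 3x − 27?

The distance from (3, 2) to the line is 20/√10, and r² = 130.
Chord = 2√(r² − d²) = 2·√(90) = 6√10.

6√10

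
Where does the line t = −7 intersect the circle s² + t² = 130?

(−9, −7) and (9, −7)

From the line, t = −7. Substituting:
s² − 81 = 0
s = 9 or s = −9, giving (9, −7) and (−9, −7).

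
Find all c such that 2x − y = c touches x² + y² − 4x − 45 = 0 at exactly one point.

For a tangent, require d(centre, line) = r = 7.
|2·2 − 1·0 − c| / √5 = 7
|c − (4)| = 7√5.

c = 4 ± 7√5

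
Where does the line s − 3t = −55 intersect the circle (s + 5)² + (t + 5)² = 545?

From the line, t = (55 + s)/3. Substituting:
10s² + 230s + 220 = 0  ⟹  s² + 23s + 22 = 0
s = −1 or s = −22, giving (−1, 18) and (−22, 11).

(−22, 11) and (−1, 18)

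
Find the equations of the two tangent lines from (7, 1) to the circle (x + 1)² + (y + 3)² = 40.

3x − y = 20 and x + 3y = 10

A line y − (1) = m(x − (7)) is tangent when its distance from (−1, −3) is 2√10:
(−8m − (−4))² = 40(m² + 1)
3m² − 8m − 3 = 0, so m = 3 or m = −1/3.
With m = 3: 3x − y = 20. With m = −1/3: x + 3y = 10.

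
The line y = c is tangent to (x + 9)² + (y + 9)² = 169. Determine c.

c = −22 or c = 4

The line touches the circle iff its distance from (−9, −9) is 13:
|0·(−9) + 1·(−9) − c| / √1 = 13
|c − (−9)| = 13, so c = 4 or c = −22.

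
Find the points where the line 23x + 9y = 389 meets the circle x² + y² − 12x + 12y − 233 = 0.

Substitute y = (389 − 23x)/9:
610x² − 21350x + 174460 = 0  ⟹  x² − 35x + 286 = 0
x = 22 or x = 13, giving (22, −13) and (13, 10).

(13, 10) and (22, −13)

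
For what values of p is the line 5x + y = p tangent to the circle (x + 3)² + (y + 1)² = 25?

For a tangent, require d(centre, line) = r = 5.
|5·(−3) + 1·(−1) − p| / √26 = 5
|p − (−16)| = 5√26.

p = −16 ± 5√26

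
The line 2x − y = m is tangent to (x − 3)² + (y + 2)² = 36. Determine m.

The line touches the circle iff its distance from (3, −2) is 6:
|2·3 − 1·(−2) − m| / √5 = 6
|m − (8)| = 6√5.

m = 8 ± 6√5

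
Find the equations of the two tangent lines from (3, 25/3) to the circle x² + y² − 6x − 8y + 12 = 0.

Let a tangent through (3, 25/3) have slope m. Its distance from (3, 4) must equal √13:
(0m − (−13/3))² = 13(m² + 1)
9m² − 4 = 0, so m = 2/3 or m = −2/3.
Through (3, 25/3) these give 2x − 3y = −19 and 2x + 3y = 31.

2x − 3y = −19 and 2x + 3y = 31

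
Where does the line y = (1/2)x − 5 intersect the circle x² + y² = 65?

Express y = (−10 + x)/2 and substitute into the circle:
5x² − 20x − 160 = 0  ⟹  x² − 4x − 32 = 0
x = 8 or x = −4, giving (8, −1) and (−4, −7).

(−4, −7) and (8, −1)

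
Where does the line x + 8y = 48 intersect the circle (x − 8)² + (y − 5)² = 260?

(−8, 7) and (24, 3)

Express y = (48 − x)/8 and substitute into the circle:
65x² − 1040x − 12480 = 0  ⟹  x² − 16x − 192 = 0
x = 24 or x = −8, giving (24, 3) and (−8, 7).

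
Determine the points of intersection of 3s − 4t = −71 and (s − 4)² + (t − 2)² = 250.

(−9, 11) and (−1, 17)

Substitute t = (71 + 3s)/4:
25s² + 250s + 225 = 0  ⟹  s² + 10s + 9 = 0
s = −1 or s = −9, giving (−1, 17) and (−9, 11).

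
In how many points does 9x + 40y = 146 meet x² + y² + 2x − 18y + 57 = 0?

1

d² = (9·(−1) + 40·9 − (146))²/1681 = 25; r² = 25.
Since d² = r², the line is tangent.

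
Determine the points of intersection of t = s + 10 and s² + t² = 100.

(−10, 0) and (0, 10)

Express t = s + 10 and substitute into the circle:
2s² + 20s = 0  ⟹  s² + 10s = 0
s = 0 or s = −10, giving (0, 10) and (−10, 0).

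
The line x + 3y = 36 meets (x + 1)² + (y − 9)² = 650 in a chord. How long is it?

The distance from (−1, 9) to the line is 10/√10, and r² = 650.
Chord = 2√(r² − d²) = 2·√(640) = 16√10.

16√10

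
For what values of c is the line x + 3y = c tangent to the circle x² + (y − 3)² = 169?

c = 9 ± 13√10

Tangency holds when the distance from the centre (0, 3) to the line equals the radius 13:
|1·0 + 3·3 − c| / √10 = 13
|c − (9)| = 13√10.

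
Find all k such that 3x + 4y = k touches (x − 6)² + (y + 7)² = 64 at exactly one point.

k = −50 or k = 30

For a tangent, require d(centre, line) = r = 8.
|3·6 + 4·(−7) − k| / √25 = 8
|k − (−10)| = 8·5, so k = 30 or k = −50.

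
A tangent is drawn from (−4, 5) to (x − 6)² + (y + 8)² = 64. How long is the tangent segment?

√205

Centre (6, −8), r² = 64. |PO|² = (−10)² + (13)² = 269.
Power of the point: PT² = |PO|² − r² = 205, so PT = √205.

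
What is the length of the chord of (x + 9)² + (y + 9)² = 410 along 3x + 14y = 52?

2√205

The distance from (−9, −9) to the line is 205/√205, and r² = 410.
Half the chord is √(r² − d²) = √(205), so the full chord is 2√205.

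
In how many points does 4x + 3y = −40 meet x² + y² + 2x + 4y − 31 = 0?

1

Centre (−1, −2), r² = 36. Distance² from centre to line = (30)²/25 = 36.
Since d² = r², the line is tangent.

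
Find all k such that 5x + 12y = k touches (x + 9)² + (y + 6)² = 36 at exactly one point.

The line touches the circle iff its distance from (−9, −6) is 6:
|5·(−9) + 12·(−6) − k| / √169 = 6
|k − (−117)| = 6·13, so k = −39 or k = −195.

k = −195 or k = −39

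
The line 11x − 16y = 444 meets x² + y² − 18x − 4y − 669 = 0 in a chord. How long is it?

2√377

Substitute y = (−444 + 11x)/16:
377x² − 15080x + 54288 = 0  ⟹  x² − 40x + 144 = 0
x = 36 or x = 4, giving (36, −3) and (4, −25).
Chord length = distance between (36, −3) and (4, −25) = √1508 = 2√377.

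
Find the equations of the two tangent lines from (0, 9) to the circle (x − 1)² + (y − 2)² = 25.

4x − 3y = −27 and 3x + 4y = 36

Let a tangent through (0, 9) have slope m. Its distance from (1, 2) must equal 5:
[m·(1) − (−7)]² = 25(m² + 1)
12m² − 7m − 12 = 0, so m = 4/3 or m = −3/4.
Through (0, 9) these give 4x − 3y = −27 and 3x + 4y = 36.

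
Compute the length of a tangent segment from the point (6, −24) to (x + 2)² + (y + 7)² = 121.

The centre is (−2, −7) and r = 11. The square of the distance from P to the centre is 64 + 289 = 353.
By the tangent–radius right angle, tangent length = √(|PO|² − r²) = √232 = 2√58.

2√58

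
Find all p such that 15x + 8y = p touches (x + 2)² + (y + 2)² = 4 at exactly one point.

The line touches the circle iff its distance from (−2, −2) is 2:
|15·(−2) + 8·(−2) − p| / √289 = 2
|p − (−46)| = 2·17, so p = −12 or p = −80.

p = −80 or p = −12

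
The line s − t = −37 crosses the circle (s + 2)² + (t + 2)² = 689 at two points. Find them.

Substitute t = s + 37:
2s² + 82s + 836 = 0  ⟹  s² + 41s + 418 = 0
s = −19 or s = −22, giving (−19, 18) and (−22, 15).

(−22, 15) and (−19, 18)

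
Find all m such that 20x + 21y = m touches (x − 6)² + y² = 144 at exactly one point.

The line touches the circle iff its distance from (6, 0) is 12:
|20·6 + 21·0 − m| / √841 = 12
|m − (120)| = 12·29, so m = 468 or m = −228.

m = −228 or m = 468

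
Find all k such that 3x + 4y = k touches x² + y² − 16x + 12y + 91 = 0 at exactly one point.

k = −15 or k = 15

Tangency holds when the distance from the centre (8, −6) to the line equals the radius 3:
|3·8 + 4·(−6) − k| / √25 = 3
|k| = 3·5, so k = 15 or k = −15.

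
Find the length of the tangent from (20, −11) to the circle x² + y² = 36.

√485

The centre is (0, 0) and r = 6. The square of the distance from P to the centre is 400 + 121 = 521.
The tangent meets the radius at right angles, so tangent² = |PO|² − r² = 521 − 36 = 485.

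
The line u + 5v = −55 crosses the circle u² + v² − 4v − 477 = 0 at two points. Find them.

(−20, −7) and (15, −14)

Express v = (−55 − u)/5 and substitute into the circle:
26u² + 130u − 7800 = 0  ⟹  u² + 5u − 300 = 0
u = 15 or u = −20, giving (15, −14) and (−20, −7).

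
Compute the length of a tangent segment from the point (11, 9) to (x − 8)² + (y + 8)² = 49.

With centre O = (8, −8), |OP|² = 298 and r² = 49.
By the tangent–radius right angle, tangent length = √(|PO|² − r²) = √249.

√249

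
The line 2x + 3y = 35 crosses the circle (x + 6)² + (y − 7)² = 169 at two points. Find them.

Express y = (35 − 2x)/3 and substitute into the circle:
13x² + 52x − 1001 = 0  ⟹  x² + 4x − 77 = 0
x = 7 or x = −11, giving (7, 7) and (−11, 19).

(−11, 19) and (7, 7)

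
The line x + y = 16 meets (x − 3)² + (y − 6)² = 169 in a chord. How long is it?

From the line, y = −x + 16. Substituting:
2x² − 26x − 60 = 0  ⟹  x² − 13x − 30 = 0
x = 15 or x = −2, giving (15, 1) and (−2, 18).
Chord length = distance between (15, 1) and (−2, 18) = √578 = 17√2.

17√2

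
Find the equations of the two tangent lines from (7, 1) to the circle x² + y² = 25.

A line y − (1) = m(x − (7)) is tangent when its distance from (0, 0) is 5:
[m·(−7) − (−1)]² = 25(m² + 1)
12m² − 7m − 12 = 0, so m = 4/3 or m = −3/4.
With m = 4/3: 4x − 3y = 25. With m = −3/4: 3x + 4y = 25.

4x − 3y = 25 and 3x + 4y = 25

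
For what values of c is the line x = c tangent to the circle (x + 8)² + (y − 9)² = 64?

The line touches the circle iff its distance from (−8, 9) is 8:
|1·(−8) + 0·9 − c| / √1 = 8
|c − (−8)| = 8, so c = 0 or c = −16.

c = −16 or c = 0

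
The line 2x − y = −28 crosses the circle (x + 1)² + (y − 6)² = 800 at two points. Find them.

Substitute y = 2x + 28:
5x² + 90x − 315 = 0  ⟹  x² + 18x − 63 = 0
x = 3 or x = −21, giving (3, 34) and (−21, −14).

(−21, −14) and (3, 34)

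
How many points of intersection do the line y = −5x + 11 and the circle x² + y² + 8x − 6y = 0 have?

Centre (−4, 3), r² = 25. Distance² from centre to line = (−28)²/26 = 392/13.
Since d² > r², the line lies outside the circle.

0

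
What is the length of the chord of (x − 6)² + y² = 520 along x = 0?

The line gives x = 0. Substituting into the circle:
y² − 484 = 0
y = 22 or y = −22, giving (0, 22) and (0, −22).
Chord length = distance between (0, 22) and (0, −22) = √1936 = 44.

44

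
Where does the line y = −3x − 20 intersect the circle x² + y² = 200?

Express y = −3x − 20 and substitute into the circle:
10x² + 120x + 200 = 0  ⟹  x² + 12x + 20 = 0
x = −2 or x = −10, giving (−2, −14) and (−10, 10).

(−10, 10) and (−2, −14)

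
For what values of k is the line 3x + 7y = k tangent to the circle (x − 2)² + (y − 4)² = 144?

The line touches the circle iff its distance from (2, 4) is 12:
|3·2 + 7·4 − k| / √58 = 12
|k − (34)| = 12√58.

k = 34 ± 12√58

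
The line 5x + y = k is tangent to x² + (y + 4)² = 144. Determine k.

Tangency holds when the distance from the centre (0, −4) to the line equals the radius 12:
|5·0 + 1·(−4) − k| / √26 = 12
|k − (−4)| = 12√26.

k = −4 ± 12√26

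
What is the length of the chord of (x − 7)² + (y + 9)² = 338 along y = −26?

14

Substitute y = −26:
x² − 14x = 0
x = 14 or x = 0, giving (14, −26) and (0, −26).
Chord length = distance between (14, −26) and (0, −26) = √196 = 14.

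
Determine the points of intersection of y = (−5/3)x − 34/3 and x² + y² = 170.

Substitute y = (−34 − 5x)/3:
34x² + 340x − 374 = 0  ⟹  x² + 10x − 11 = 0
x = 1 or x = −11, giving (1, −13) and (−11, 7).

(−11, 7) and (1, −13)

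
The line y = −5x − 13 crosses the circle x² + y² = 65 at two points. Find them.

Substitute y = −5x − 13:
26x² + 130x + 104 = 0  ⟹  x² + 5x + 4 = 0
x = −1 or x = −4, giving (−1, −8) and (−4, 7).

(−4, 7) and (−1, −8)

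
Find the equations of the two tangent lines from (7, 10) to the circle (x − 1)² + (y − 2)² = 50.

A line y − (10) = m(x − (7)) is tangent when its distance from (1, 2) is 5√2:
[m·(−6) − (−8)]² = 50(m² + 1)
7m² + 48m − 7 = 0, so m = −7 or m = 1/7.
Through (7, 10) these give 7x + y = 59 and x − 7y = −63.

7x + y = 59 and x − 7y = −63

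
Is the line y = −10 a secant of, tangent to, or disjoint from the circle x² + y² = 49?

disjoint

Centre (0, 0), r² = 49. Distance² from centre to line = (10)² = 100.
Since d² > r², the line lies outside the circle.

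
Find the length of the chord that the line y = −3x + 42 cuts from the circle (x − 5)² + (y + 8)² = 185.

Substitute y = −3x + 42:
10x² − 310x + 2340 = 0  ⟹  x² − 31x + 234 = 0
x = 18 or x = 13, giving (18, −12) and (13, 3).
|(18, −12) − (13, 3)| = √((5)² + (−15)²) = 5√10.

5√10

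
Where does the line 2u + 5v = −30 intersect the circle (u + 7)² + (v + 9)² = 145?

From the line, v = (−30 − 2u)/5. Substituting:
29u² + 290u − 2175 = 0  ⟹  u² + 10u − 75 = 0
u = 5 or u = −15, giving (5, −8) and (−15, 0).

(−15, 0) and (5, −8)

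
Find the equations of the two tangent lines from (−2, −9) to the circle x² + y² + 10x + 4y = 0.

Let a tangent through (−2, −9) have slope m. Its distance from (−5, −2) must equal √29:
[m·(−3) − (7)]² = 29(m² + 1)
10m² − 21m − 10 = 0, so m = −2/5 or m = 5/2.
Through (−2, −9) these give 2x + 5y = −49 and 5x − 2y = 8.

2x + 5y = −49 and 5x − 2y = 8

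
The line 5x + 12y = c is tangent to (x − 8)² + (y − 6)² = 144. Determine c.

For a tangent, require d(centre, line) = r = 12.
|5·8 + 12·6 − c| / √169 = 12
|c − (112)| = 12·13, so c = 268 or c = −44.

c = −44 or c = 268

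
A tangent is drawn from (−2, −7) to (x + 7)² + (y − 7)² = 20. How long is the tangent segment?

√201

The centre is (−7, 7) and r = 2√5. The square of the distance from P to the centre is 25 + 196 = 221.
By the tangent–radius right angle, tangent length = √(|PO|² − r²) = √201.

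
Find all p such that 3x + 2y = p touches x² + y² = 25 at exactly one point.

p = ±5√13

Tangency holds when the distance from the centre (0, 0) to the line equals the radius 5:
|3·0 + 2·0 − p| / √13 = 5
|p| = 5√13.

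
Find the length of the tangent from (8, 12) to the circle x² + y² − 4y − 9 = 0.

√151

With centre O = (0, 2), |OP|² = 164 and r² = 13.
The tangent meets the radius at right angles, so tangent² = |PO|² − r² = 164 − 13 = 151.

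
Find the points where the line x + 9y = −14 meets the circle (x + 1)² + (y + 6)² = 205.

(−14, 0) and (13, −3)

Express y = (−14 − x)/9 and substitute into the circle:
82x² + 82x − 14924 = 0  ⟹  x² + x − 182 = 0
x = 13 or x = −14, giving (13, −3) and (−14, 0).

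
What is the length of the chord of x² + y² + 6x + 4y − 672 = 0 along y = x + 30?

Centre (−3, −2), r² = 685. Perpendicular distance d from centre to line = |29| / √2 = 29/√2.
Chord = 2√(r² − d²) = 2·√(529/2) = 23√2.

23√2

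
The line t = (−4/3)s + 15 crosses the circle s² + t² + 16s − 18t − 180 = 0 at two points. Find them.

From the line, t = (45 − 4s)/3. Substituting:
25s² − 2025 = 0  ⟹  s² − 81 = 0
s = 9 or s = −9, giving (9, 3) and (−9, 27).

(−9, 27) and (9, 3)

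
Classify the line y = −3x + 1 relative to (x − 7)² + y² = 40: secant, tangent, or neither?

tangent

Centre (7, 0), r² = 40. Distance² from centre to line = (20)²/10 = 40.
Since d² = r², the line is tangent.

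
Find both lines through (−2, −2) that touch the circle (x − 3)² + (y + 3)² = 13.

A line y − (−2) = m(x − (−2)) is tangent when its distance from (3, −3) is √13:
(5m − (−1))² = 13(m² + 1)
6m² + 5m − 6 = 0, so m = 2/3 or m = −3/2.
With m = 2/3: 2x − 3y = 2. With m = −3/2: 3x + 2y = −10.

2x − 3y = 2 and 3x + 2y = −10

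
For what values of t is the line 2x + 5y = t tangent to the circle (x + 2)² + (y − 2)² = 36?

The line touches the circle iff its distance from (−2, 2) is 6:
|2·(−2) + 5·2 − t| / √29 = 6
|t − (6)| = 6√29.

t = 6 ± 6√29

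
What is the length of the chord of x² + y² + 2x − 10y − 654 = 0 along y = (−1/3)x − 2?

Centre (−1, 5), r² = 680. Perpendicular distance d from centre to line = |20| / √10 = 20/√10.
Half the chord is √(r² − d²) = √(640), so the full chord is 16√10.

16√10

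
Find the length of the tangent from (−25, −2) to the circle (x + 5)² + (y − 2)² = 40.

With centre O = (−5, 2), |OP|² = 416 and r² = 40.
The tangent meets the radius at right angles, so tangent² = |PO|² − r² = 416 − 40 = 376.

2√94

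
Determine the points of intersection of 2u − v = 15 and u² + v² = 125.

(2, −11) and (10, 5)

Substitute v = 2u − 15:
5u² − 60u + 100 = 0  ⟹  u² − 12u + 20 = 0
u = 10 or u = 2, giving (10, 5) and (2, −11).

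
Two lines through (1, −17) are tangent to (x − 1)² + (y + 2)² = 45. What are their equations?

A line y − (−17) = m(x − (1)) is tangent when its distance from (1, −2) is 3√5:
[m·(0) − (15)]² = 45(m² + 1)
m² − 4 = 0, so m = −2 or m = 2.
Through (1, −17) these give 2x + y = −15 and 2x − y = 19.

2x + y = −15 and 2x − y = 19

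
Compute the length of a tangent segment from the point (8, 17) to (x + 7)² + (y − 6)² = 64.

√282

Centre (−7, 6), r² = 64. |PO|² = (15)² + (11)² = 346.
By the tangent–radius right angle, tangent length = √(|PO|² − r²) = √282.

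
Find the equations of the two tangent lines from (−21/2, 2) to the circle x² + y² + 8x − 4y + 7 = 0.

A line y − (2) = m(x − (−21/2)) is tangent when its distance from (−4, 2) is √13:
(13/2m − (0))² = 13(m² + 1)
9m² − 4 = 0, so m = −2/3 or m = 2/3.
Through (−21/2, 2) these give 2x + 3y = −15 and 2x − 3y = −27.

2x + 3y = −15 and 2x − 3y = −27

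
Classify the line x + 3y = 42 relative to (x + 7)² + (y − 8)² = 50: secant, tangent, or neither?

neither

Centre (−7, 8), r² = 50. Distance² from centre to line = (−25)²/10 = 125/2.
Since d² > r², the line lies outside the circle.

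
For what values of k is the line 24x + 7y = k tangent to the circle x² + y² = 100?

For a tangent, require d(centre, line) = r = 10.
|24·0 + 7·0 − k| / √625 = 10
|k| = 10·25, so k = 250 or k = −250.

k = −250 or k = 250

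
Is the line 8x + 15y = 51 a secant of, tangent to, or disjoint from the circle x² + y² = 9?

d² = (8·0 + 15·0 − (51))²/289 = 9; r² = 9.
Since d² = r², the line is tangent.

tangent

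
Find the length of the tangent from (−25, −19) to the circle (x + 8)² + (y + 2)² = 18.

Centre (−8, −2), r² = 18. |PO|² = (−17)² + (−17)² = 578.
By the tangent–radius right angle, tangent length = √(|PO|² − r²) = √560 = 4√35.

4√35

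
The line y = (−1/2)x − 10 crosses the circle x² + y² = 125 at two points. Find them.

(−10, −5) and (2, −11)

Substitute y = (−20 − x)/2:
5x² + 40x − 100 = 0  ⟹  x² + 8x − 20 = 0
x = 2 or x = −10, giving (2, −11) and (−10, −5).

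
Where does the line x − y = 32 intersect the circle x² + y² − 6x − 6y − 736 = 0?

(8, −24) and (30, −2)

Express y = x − 32 and substitute into the circle:
2x² − 76x + 480 = 0  ⟹  x² − 38x + 240 = 0
x = 30 or x = 8, giving (30, −2) and (8, −24).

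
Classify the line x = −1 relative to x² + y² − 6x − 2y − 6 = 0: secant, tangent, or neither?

Centre (3, 1), r² = 16. Distance² from centre to line = (4)² = 16.
Since d² = r², the line is tangent.

tangent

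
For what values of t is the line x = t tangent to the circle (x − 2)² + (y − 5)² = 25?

Tangency holds when the distance from the centre (2, 5) to the line equals the radius 5:
|1·2 + 0·5 − t| / √1 = 5
|t − (2)| = 5, so t = 7 or t = −3.

t = −3 or t = 7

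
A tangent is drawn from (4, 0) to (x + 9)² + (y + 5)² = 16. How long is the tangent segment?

Centre (−9, −5), r² = 16. |PO|² = (13)² + (5)² = 194.
By the tangent–radius right angle, tangent length = √(|PO|² − r²) = √178.

√178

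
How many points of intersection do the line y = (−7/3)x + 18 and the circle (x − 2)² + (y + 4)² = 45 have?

0

d² = (7·2 + 3·(−4) − (54))²/58 = 1352/29; r² = 45.
Since d² > r², the line lies outside the circle.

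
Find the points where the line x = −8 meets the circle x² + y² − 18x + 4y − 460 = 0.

(−8, −18) and (−8, 14)

The line gives x = −8. Substituting into the circle:
y² + 4y − 252 = 0
y = 14 or y = −18, giving (−8, 14) and (−8, −18).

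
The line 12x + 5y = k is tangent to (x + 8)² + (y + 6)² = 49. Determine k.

The line touches the circle iff its distance from (−8, −6) is 7:
|12·(−8) + 5·(−6) − k| / √169 = 7
|k − (−126)| = 7·13, so k = −35 or k = −217.

k = −217 or k = −35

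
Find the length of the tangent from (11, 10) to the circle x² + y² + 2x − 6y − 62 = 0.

11

Centre (−1, 3), r² = 72. |PO|² = (12)² + (7)² = 193.
The tangent meets the radius at right angles, so tangent² = |PO|² − r² = 193 − 72 = 121.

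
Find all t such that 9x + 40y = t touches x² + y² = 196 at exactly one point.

Tangency holds when the distance from the centre (0, 0) to the line equals the radius 14:
|9·0 + 40·0 − t| / √1681 = 14
|t| = 14·41, so t = 574 or t = −574.

t = −574 or t = 574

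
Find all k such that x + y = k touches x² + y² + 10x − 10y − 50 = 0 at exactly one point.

k = ±10√2

Tangency holds when the distance from the centre (−5, 5) to the line equals the radius 10:
|1·(−5) + 1·5 − k| / √2 = 10
|k| = 10√2.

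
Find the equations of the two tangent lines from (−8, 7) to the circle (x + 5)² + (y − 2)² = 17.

Write the tangent as mx − y + (7 − m·(−8)) = 0 and set its distance from the centre to √17:
[m·(3) − (−5)]² = 17(m² + 1)
4m² − 15m − 4 = 0, so m = −1/4 or m = 4.
Through (−8, 7) these give x + 4y = 20 and 4x − y = −39.

x + 4y = 20 and 4x − y = −39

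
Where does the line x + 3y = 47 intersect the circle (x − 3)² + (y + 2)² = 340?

(−1, 16) and (17, 10)

Express y = (47 − x)/3 and substitute into the circle:
10x² − 160x − 170 = 0  ⟹  x² − 16x − 17 = 0
x = 17 or x = −1, giving (17, 10) and (−1, 16).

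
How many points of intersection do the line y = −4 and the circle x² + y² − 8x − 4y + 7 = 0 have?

Substituting the line into the circle gives x² − 8x + 39 = 0.
Discriminant = (−8)² − 4·1·(39) = −92 < 0.
No real roots: the line does not meet the circle.

0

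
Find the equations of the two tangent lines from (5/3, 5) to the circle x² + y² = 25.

y = 5 and 3x + 4y = 25

Write the tangent as mx − y + (5 − m·(5/3)) = 0 and set its distance from the centre to 5:
[m·(−5/3) − (−5)]² = 25(m² + 1)
4m² + 3m = 0, so m = 0 or m = −3/4.
With m = 0: y = 5. With m = −3/4: 3x + 4y = 25.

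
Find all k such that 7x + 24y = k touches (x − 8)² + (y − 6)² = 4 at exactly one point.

k = 150 or k = 250

The line touches the circle iff its distance from (8, 6) is 2:
|7·8 + 24·6 − k| / √625 = 2
|k − (200)| = 2·25, so k = 250 or k = 150.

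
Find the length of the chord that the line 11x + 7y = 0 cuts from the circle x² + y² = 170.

2√170

The distance from (0, 0) to the line is 0/√170, and r² = 170.
Chord = 2√(r² − d²) = 2·√(170) = 2√170.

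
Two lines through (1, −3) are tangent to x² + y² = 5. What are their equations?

Let a tangent through (1, −3) have slope m. Its distance from (0, 0) must equal √5:
(−1m − (3))² = 5(m² + 1)
2m² − 3m − 2 = 0, so m = −1/2 or m = 2.
Through (1, −3) these give x + 2y = −5 and 2x − y = 5.

x + 2y = −5 and 2x − y = 5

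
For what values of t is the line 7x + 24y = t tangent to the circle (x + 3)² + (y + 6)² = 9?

For a tangent, require d(centre, line) = r = 3.
|7·(−3) + 24·(−6) − t| / √625 = 3
|t − (−165)| = 3·25, so t = −90 or t = −240.

t = −240 or t = −90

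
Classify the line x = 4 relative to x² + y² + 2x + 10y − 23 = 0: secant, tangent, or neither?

Substituting the line into the circle gives y² + 10y + 1 = 0.
Δ = 100 − 4 = 96.
Two real roots: the line is a secant.

secant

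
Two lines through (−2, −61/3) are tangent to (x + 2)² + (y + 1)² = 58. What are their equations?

7x + 3y = −75 and 7x − 3y = 47

Let a tangent through (−2, −61/3) have slope m. Its distance from (−2, −1) must equal √58:
[m·(0) − (58/3)]² = 58(m² + 1)
9m² − 49 = 0, so m = −7/3 or m = 7/3.
Through (−2, −61/3) these give 7x + 3y = −75 and 7x − 3y = 47.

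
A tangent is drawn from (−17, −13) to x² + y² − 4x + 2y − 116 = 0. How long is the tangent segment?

With centre O = (2, −1), |OP|² = 505 and r² = 121.
Power of the point: PT² = |PO|² − r² = 384, so PT = 8√6.

8√6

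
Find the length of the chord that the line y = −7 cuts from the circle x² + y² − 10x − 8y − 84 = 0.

4

The distance from (5, 4) to the line is 11, and r² = 125.
Chord = 2√(r² − d²) = 2·√(4) = 4.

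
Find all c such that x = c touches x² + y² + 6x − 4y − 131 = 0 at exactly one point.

Tangency holds when the distance from the centre (−3, 2) to the line equals the radius 12:
|1·(−3) + 0·2 − c| / √1 = 12
|c − (−3)| = 12, so c = 9 or c = −15.

c = −15 or c = 9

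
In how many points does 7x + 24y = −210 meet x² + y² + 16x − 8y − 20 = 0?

1

Centre (−8, 4), r² = 100. Distance² from centre to line = (250)²/625 = 100.
Since d² = r², the line is tangent.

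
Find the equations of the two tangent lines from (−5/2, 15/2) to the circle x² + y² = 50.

Write the tangent as mx − y + (15/2 − m·(−5/2)) = 0 and set its distance from the centre to 5√2:
(5/2m − (−15/2))² = 50(m² + 1)
7m² − 6m − 1 = 0, so m = −1/7 or m = 1.
With m = −1/7: x + 7y = 50. With m = 1: x − y = −10.

x + 7y = 50 and x − y = −10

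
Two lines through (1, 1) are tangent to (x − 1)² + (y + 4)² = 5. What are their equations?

2x − y = 1 and 2x + y = 3

Write the tangent as mx − y + (1 − m·(1)) = 0 and set its distance from the centre to √5:
[m·(0) − (−5)]² = 5(m² + 1)
m² − 4 = 0, so m = 2 or m = −2.
Through (1, 1) these give 2x − y = 1 and 2x + y = 3.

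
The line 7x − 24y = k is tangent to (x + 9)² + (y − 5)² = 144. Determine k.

k = −483 or k = 117

The line touches the circle iff its distance from (−9, 5) is 12:
|7·(−9) − 24·5 − k| / √625 = 12
|k − (−183)| = 12·25, so k = 117 or k = −483.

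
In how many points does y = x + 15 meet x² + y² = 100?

0

d² = (1·0 − 1·0 − (−15))²/2 = 225/2; r² = 100.
Since d² > r², the line lies outside the circle.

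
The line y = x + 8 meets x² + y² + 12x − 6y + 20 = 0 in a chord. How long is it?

7√2

The distance from (−6, 3) to the line is 1/√2, and r² = 25.
Half the chord is √(r² − d²) = √(49/2), so the full chord is 7√2.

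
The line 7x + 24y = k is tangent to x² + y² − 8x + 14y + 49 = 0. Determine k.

Tangency holds when the distance from the centre (4, −7) to the line equals the radius 4:
|7·4 + 24·(−7) − k| / √625 = 4
|k − (−140)| = 4·25, so k = −40 or k = −240.

k = −240 or k = −40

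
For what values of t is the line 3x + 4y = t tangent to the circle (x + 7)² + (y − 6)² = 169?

t = −62 or t = 68

The line touches the circle iff its distance from (−7, 6) is 13:
|3·(−7) + 4·6 − t| / √25 = 13
|t − (3)| = 13·5, so t = 68 or t = −62.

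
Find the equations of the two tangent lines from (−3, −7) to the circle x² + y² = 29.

A line y − (−7) = m(x − (−3)) is tangent when its distance from (0, 0) is √29:
(3m − (7))² = 29(m² + 1)
10m² + 21m − 10 = 0, so m = 2/5 or m = −5/2.
With m = 2/5: 2x − 5y = 29. With m = −5/2: 5x + 2y = −29.

2x − 5y = 29 and 5x + 2y = −29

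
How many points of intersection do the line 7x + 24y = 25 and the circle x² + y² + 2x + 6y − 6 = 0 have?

0

Substituting the line into the circle gives 625x² − 206x + 769 = 0.
Δ = 42436 − 1922500 = −1880064.
No real roots: the line does not meet the circle.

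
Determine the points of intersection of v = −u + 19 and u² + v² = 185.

(8, 11) and (11, 8)

Express v = −u + 19 and substitute into the circle:
2u² − 38u + 176 = 0  ⟹  u² − 19u + 88 = 0
u = 11 or u = 8, giving (11, 8) and (8, 11).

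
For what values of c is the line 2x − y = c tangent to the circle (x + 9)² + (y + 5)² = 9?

c = −13 ± 3√5

The line touches the circle iff its distance from (−9, −5) is 3:
|2·(−9) − 1·(−5) − c| / √5 = 3
|c − (−13)| = 3√5.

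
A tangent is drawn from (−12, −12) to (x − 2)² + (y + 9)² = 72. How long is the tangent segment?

√133

Centre (2, −9), r² = 72. |PO|² = (−14)² + (−3)² = 205.
By the tangent–radius right angle, tangent length = √(|PO|² − r²) = √133.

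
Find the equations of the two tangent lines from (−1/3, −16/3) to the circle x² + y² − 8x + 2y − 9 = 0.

A line y − (−16/3) = m(x − (−1/3)) is tangent when its distance from (4, −1) is √26:
[m·(13/3) − (13/3)]² = 26(m² + 1)
5m² + 26m + 5 = 0, so m = −1/5 or m = −5.
Through (−1/3, −16/3) these give x + 5y = −27 and 5x + y = −7.

x + 5y = −27 and 5x + y = −7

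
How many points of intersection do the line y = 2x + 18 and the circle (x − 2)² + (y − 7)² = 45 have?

1

Substituting the line into the circle gives 5x² + 40x + 80 = 0.
Δ = 1600 − 1600 = 0.
A repeated root: the line is tangent.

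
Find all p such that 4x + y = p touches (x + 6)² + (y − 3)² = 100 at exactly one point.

For a tangent, require d(centre, line) = r = 10.
|4·(−6) + 1·3 − p| / √17 = 10
|p − (−21)| = 10√17.

p = −21 ± 10√17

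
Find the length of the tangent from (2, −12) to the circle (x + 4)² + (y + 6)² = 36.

With centre O = (−4, −6), |OP|² = 72 and r² = 36.
Power of the point: PT² = |PO|² − r² = 36, so PT = 6.

6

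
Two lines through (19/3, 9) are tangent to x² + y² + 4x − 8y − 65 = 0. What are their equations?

9x + 2y = 75 and 6x + 7y = 101

Write the tangent as mx − y + (9 − m·(19/3)) = 0 and set its distance from the centre to √85:
[m·(−25/3) − (−5)]² = 85(m² + 1)
14m² + 75m + 54 = 0, so m = −9/2 or m = −6/7.
With m = −9/2: 9x + 2y = 75. With m = −6/7: 6x + 7y = 101.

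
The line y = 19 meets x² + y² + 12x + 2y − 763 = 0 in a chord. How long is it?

The distance from (−6, −1) to the line is 20, and r² = 800.
Half the chord is √(r² − d²) = √(400), so the full chord is 40.

40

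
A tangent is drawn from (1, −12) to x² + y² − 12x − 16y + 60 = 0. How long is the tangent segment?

√385

With centre O = (6, 8), |OP|² = 425 and r² = 40.
The tangent meets the radius at right angles, so tangent² = |PO|² − r² = 425 − 40 = 385.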